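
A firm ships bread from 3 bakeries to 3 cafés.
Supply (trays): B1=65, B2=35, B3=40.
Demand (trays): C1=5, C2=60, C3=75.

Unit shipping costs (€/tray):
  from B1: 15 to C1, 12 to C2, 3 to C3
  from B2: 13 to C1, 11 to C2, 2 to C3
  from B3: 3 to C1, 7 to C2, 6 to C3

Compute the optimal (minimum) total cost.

A cheapest plan:
  B1->C2: 25 × €12 = €300
  B1->C3: 40 × €3 = €120
  B2->C3: 35 × €2 = €70
  B3->C1: 5 × €3 = €15
  B3->C2: 35 × €7 = €245
Total = 300 + 120 + 70 + 15 + 245 = €750.

750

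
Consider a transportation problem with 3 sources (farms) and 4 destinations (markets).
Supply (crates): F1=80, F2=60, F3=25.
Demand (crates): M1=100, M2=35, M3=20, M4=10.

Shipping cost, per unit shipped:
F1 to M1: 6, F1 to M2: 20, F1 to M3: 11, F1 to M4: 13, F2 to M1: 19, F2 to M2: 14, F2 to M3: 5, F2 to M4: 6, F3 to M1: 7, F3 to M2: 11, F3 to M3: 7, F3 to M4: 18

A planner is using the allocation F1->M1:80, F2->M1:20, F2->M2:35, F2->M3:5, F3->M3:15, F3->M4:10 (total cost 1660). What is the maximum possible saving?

405

Current plan cost = 80·6 + 20·19 + 35·14 + 5·5 + 15·7 + 10·18 = 1660.
Optimal plan:
  F1→M1: 80 × 6 = 480
  F2→M2: 30 × 14 = 420
  F2→M3: 20 × 5 = 100
  F2→M4: 10 × 6 = 60
  F3→M1: 20 × 7 = 140
  F3→M2: 5 × 11 = 55
Optimal cost = 1255.
Saving = 1660 − 1255 = 405.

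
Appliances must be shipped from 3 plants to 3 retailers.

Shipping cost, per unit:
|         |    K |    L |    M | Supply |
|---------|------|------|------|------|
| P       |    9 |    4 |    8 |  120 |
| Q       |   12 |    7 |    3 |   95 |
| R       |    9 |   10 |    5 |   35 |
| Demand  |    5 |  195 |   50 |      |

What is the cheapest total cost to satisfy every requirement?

1260

One minimum-cost allocation:
  P→L: 120 × 4 = 480
  Q→L: 75 × 7 = 525
  Q→M: 20 × 3 = 60
  R→K: 5 × 9 = 45
  R→M: 30 × 5 = 150
Total = 480 + 525 + 60 + 45 + 150 = 1260.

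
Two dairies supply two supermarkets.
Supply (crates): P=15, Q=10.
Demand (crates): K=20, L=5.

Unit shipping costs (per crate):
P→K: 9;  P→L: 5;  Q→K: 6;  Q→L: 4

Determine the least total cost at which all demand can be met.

One minimum-cost allocation:
  P to K: 10 × 9 = 90
  P to L: 5 × 5 = 25
  Q to K: 10 × 6 = 60
Total = 90 + 25 + 60 = 175.

175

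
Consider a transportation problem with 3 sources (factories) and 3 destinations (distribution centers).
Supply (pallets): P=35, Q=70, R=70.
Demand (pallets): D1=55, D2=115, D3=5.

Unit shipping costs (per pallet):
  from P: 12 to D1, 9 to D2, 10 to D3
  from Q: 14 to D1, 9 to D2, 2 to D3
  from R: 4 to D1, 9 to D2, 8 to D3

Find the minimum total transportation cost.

An optimal shipping plan:
  P to D2: 35 × 9 = 315
  Q to D2: 65 × 9 = 585
  Q to D3: 5 × 2 = 10
  R to D1: 55 × 4 = 220
  R to D2: 15 × 9 = 135
Total = 315 + 585 + 10 + 220 + 135 = 1265.

1265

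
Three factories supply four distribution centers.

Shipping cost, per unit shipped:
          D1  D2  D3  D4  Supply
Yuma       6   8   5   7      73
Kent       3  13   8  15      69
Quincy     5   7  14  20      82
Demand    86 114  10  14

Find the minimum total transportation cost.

1287

One minimum-cost allocation:
  Yuma->D2: 49 pallets
  Yuma->D3: 10 pallets
  Yuma->D4: 14 pallets
  Kent->D1: 69 pallets
  Quincy->D1: 17 pallets
  Quincy->D2: 65 pallets
Total cost = 1287.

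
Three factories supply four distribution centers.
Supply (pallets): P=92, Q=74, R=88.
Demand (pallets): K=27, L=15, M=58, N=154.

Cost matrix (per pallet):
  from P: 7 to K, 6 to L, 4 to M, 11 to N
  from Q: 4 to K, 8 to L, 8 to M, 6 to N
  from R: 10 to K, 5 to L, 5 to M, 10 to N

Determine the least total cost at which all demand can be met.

Optimal allocation:
  P→K: 27 pallets
  P→L: 7 pallets
  P→M: 58 pallets
  Q→N: 74 pallets
  R→L: 8 pallets
  R→N: 80 pallets
Total cost = 1747.

1747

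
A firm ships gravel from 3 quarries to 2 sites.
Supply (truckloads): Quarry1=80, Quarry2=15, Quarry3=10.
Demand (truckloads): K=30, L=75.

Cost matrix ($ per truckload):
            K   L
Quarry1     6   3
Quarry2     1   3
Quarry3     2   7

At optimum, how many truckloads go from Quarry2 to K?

Solving gives:
  Quarry1 to K: 5 × $6 = $30
  Quarry1 to L: 75 × $3 = $225
  Quarry2 to K: 15 × $1 = $15
  Quarry3 to K: 10 × $2 = $20
Total cost = $290.
So Quarry2→K carries 15 truckloads.

15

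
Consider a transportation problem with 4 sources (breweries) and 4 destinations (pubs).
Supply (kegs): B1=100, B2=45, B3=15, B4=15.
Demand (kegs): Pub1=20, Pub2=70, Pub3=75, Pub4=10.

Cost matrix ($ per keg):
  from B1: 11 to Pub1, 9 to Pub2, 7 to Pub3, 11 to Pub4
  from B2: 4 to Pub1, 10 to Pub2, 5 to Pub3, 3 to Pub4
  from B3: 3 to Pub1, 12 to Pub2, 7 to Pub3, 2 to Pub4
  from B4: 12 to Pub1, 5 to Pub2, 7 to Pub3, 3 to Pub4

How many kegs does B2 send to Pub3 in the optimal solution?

30

Optimal shipments:
  B1–Pub2: 55 kegs
  B1–Pub3: 45 kegs
  B2–Pub1: 5 kegs
  B2–Pub3: 30 kegs
  B2–Pub4: 10 kegs
  B3–Pub1: 15 kegs
  B4–Pub2: 15 kegs
Total cost = $1130.
So B2→Pub3 carries 30 kegs.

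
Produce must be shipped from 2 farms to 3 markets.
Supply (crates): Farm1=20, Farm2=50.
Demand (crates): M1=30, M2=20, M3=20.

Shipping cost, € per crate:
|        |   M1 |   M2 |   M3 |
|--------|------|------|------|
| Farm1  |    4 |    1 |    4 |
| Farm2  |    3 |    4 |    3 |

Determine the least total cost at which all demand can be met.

A cheapest plan:
  Farm1->M2: 20 crates
  Farm2->M1: 30 crates
  Farm2->M3: 20 crates
Total cost = €170.

170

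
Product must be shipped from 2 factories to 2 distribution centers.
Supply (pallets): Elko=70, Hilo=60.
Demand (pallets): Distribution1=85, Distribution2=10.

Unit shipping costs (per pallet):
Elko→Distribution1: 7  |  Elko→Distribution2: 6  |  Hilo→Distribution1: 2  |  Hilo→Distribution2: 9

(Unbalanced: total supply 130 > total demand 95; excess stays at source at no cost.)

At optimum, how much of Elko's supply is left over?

35

Minimum-cost shipments:
  Elko->Distribution1: 25 × 7 = 175
  Elko->Distribution2: 10 × 6 = 60
  Hilo->Distribution1: 60 × 2 = 120
Total cost = 355.
Elko ships 35 of its 70, leaving 35.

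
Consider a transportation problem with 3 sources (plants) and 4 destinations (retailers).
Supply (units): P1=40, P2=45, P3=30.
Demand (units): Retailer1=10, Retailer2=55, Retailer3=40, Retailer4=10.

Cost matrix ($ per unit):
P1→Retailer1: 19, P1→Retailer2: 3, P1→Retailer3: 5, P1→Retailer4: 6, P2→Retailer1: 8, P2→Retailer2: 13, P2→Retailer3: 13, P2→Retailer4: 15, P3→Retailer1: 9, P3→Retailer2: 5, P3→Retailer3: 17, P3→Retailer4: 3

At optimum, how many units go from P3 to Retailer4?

10

Solving gives:
  P1 to Retailer2: 35 × $3 = $105
  P1 to Retailer3: 5 × $5 = $25
  P2 to Retailer1: 10 × $8 = $80
  P2 to Retailer3: 35 × $13 = $455
  P3 to Retailer2: 20 × $5 = $100
  P3 to Retailer4: 10 × $3 = $30
Total cost = $795.
So P3→Retailer4 carries 10 units.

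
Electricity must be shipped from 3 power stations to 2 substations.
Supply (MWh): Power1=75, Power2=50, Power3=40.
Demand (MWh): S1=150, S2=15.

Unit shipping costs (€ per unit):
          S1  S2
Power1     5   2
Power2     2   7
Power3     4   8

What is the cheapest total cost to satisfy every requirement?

590

An optimal shipping plan:
  Power1–S1: 60 × €5 = €300
  Power1–S2: 15 × €2 = €30
  Power2–S1: 50 × €2 = €100
  Power3–S1: 40 × €4 = €160
Total = 300 + 30 + 100 + 160 = €590.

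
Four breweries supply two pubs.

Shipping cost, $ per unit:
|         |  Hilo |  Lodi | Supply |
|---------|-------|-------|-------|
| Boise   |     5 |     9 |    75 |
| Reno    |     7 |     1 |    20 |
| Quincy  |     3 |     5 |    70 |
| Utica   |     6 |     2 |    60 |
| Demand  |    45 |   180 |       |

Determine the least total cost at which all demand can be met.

An optimal shipping plan:
  Boise to Hilo: 45 × $5 = $225
  Boise to Lodi: 30 × $9 = $270
  Reno to Lodi: 20 × $1 = $20
  Quincy to Lodi: 70 × $5 = $350
  Utica to Lodi: 60 × $2 = $120
Total = 225 + 270 + 20 + 350 + 120 = $985.
(Supply check: Boise ships 75; Reno ships 20; Quincy ships 70; Utica ships 60.)

985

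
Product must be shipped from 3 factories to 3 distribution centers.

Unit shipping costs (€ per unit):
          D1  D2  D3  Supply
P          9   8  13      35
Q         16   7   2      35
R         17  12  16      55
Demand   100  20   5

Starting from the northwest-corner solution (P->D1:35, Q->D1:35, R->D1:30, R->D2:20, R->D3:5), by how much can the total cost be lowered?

145

Current plan cost = 35·9 + 35·16 + 30·17 + 20·12 + 5·16 = €1705.
Optimal plan:
  P->D1: 35 × €9 = €315
  Q->D1: 10 × €16 = €160
  Q->D2: 20 × €7 = €140
  Q->D3: 5 × €2 = €10
  R->D1: 55 × €17 = €935
Optimal cost = €1560.
Saving = 1705 − 1560 = €145.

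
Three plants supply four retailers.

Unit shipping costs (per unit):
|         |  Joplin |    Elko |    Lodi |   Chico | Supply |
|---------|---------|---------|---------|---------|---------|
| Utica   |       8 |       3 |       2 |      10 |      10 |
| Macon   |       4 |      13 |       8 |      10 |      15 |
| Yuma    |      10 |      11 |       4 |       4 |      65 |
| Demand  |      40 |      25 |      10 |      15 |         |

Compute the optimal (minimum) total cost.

605

One minimum-cost allocation:
  Utica->Elko: 10 × 3 = 30
  Macon->Joplin: 15 × 4 = 60
  Yuma->Joplin: 25 × 10 = 250
  Yuma->Elko: 15 × 11 = 165
  Yuma->Lodi: 10 × 4 = 40
  Yuma->Chico: 15 × 4 = 60
Total = 30 + 60 + 250 + 165 + 40 + 60 = 605.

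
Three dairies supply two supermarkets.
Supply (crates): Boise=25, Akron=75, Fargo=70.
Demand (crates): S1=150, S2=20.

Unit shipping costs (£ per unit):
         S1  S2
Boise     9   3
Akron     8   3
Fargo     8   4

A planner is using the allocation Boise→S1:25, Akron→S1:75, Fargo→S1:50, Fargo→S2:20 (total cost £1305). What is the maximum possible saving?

Current plan cost = 25·9 + 75·8 + 50·8 + 20·4 = £1305.
Optimal plan:
  Boise→S1: 5 × £9 = £45
  Boise→S2: 20 × £3 = £60
  Akron→S1: 75 × £8 = £600
  Fargo→S1: 70 × £8 = £560
Optimal cost = £1265.
Saving = 1305 − 1265 = £40.

40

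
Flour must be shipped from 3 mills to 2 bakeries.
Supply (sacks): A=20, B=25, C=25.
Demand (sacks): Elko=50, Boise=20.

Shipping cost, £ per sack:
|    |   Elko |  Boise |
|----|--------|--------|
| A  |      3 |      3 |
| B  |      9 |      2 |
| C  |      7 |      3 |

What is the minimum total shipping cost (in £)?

320

Optimal allocation:
  A→Elko: 20 × £3 = £60
  B→Elko: 5 × £9 = £45
  B→Boise: 20 × £2 = £40
  C→Elko: 25 × £7 = £175
Total = 60 + 45 + 40 + 175 = £320.
(Supply check: A ships 20; B ships 25; C ships 25.)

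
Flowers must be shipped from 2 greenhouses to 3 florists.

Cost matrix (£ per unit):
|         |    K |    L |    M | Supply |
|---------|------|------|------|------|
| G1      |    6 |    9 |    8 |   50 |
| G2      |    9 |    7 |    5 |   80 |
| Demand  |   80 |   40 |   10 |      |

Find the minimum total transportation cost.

An optimal shipping plan:
  G1–K: 50 × £6 = £300
  G2–K: 30 × £9 = £270
  G2–L: 40 × £7 = £280
  G2–M: 10 × £5 = £50
Total = 300 + 270 + 280 + 50 = £900.
(Supply check: G1 ships 50; G2 ships 80.)

900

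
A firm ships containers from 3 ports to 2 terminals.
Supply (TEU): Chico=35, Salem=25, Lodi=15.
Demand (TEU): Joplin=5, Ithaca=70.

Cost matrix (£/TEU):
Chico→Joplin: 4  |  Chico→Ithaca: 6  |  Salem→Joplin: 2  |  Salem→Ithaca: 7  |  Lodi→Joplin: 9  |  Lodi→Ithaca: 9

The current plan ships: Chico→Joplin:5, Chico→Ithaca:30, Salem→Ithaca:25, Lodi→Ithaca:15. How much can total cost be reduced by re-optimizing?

Current plan cost = 5·4 + 30·6 + 25·7 + 15·9 = £510.
Optimal plan:
  Chico to Ithaca: 35 × £6 = £210
  Salem to Joplin: 5 × £2 = £10
  Salem to Ithaca: 20 × £7 = £140
  Lodi to Ithaca: 15 × £9 = £135
Optimal cost = £495.
Saving = 510 − 495 = £15.

15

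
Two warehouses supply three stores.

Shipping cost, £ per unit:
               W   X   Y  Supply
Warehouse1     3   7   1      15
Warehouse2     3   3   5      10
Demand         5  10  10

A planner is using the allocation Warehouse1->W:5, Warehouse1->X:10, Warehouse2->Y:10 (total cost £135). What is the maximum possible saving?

Current plan cost = 5·3 + 10·7 + 10·5 = £135.
Optimal plan:
  Warehouse1–W: 5 × £3 = £15
  Warehouse1–Y: 10 × £1 = £10
  Warehouse2–X: 10 × £3 = £30
Optimal cost = £55.
Saving = 135 − 55 = £80.

80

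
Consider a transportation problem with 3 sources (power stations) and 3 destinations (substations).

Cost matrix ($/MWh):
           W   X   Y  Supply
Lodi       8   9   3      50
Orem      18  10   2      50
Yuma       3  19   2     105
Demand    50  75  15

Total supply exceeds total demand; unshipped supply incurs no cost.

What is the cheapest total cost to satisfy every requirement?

880

One minimum-cost allocation:
  Lodi→X: 50 × $9 = $450
  Orem→X: 25 × $10 = $250
  Orem→Y: 15 × $2 = $30
  Yuma→W: 50 × $3 = $150
Total = 450 + 250 + 30 + 150 = $880.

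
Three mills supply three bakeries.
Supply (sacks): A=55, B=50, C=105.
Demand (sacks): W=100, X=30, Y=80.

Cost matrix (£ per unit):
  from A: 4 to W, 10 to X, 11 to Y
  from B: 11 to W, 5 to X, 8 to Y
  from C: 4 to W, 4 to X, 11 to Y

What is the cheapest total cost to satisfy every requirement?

A cheapest plan:
  A–W: 25 × £4 = £100
  A–Y: 30 × £11 = £330
  B–Y: 50 × £8 = £400
  C–W: 75 × £4 = £300
  C–X: 30 × £4 = £120
Total = 100 + 330 + 400 + 300 + 120 = £1250.

1250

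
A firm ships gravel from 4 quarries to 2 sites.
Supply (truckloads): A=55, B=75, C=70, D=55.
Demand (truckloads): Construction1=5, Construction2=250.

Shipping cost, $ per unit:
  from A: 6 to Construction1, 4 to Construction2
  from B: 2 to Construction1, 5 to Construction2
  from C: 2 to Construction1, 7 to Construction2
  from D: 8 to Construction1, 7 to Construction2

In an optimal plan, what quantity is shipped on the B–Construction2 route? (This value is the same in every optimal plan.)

Solving gives:
  A–Construction2: 55 × $4 = $220
  B–Construction2: 75 × $5 = $375
  C–Construction1: 5 × $2 = $10
  C–Construction2: 65 × $7 = $455
  D–Construction2: 55 × $7 = $385
Total cost = $1445.
So B→Construction2 carries 75 truckloads.

75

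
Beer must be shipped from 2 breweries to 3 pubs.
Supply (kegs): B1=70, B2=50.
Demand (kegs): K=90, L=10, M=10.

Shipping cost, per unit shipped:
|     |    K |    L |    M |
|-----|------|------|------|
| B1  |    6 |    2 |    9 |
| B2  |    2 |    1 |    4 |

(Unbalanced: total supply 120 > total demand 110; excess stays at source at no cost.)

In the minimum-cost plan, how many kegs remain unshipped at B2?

An optimal plan:
  B1→K: 50 kegs
  B1→L: 10 kegs
  B2→K: 40 kegs
  B2→M: 10 kegs
Total cost = 440.
B2 ships 50 of its 50, leaving 0.

0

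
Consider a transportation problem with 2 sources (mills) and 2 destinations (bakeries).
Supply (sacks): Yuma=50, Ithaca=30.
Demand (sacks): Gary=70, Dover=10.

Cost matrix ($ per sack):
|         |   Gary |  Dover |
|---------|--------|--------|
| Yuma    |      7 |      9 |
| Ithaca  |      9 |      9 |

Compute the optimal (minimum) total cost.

One minimum-cost allocation:
  Yuma–Gary: 50 × $7 = $350
  Ithaca–Gary: 20 × $9 = $180
  Ithaca–Dover: 10 × $9 = $90
Total = 350 + 180 + 90 = $620.
(Supply check: Yuma ships 50; Ithaca ships 30.)

620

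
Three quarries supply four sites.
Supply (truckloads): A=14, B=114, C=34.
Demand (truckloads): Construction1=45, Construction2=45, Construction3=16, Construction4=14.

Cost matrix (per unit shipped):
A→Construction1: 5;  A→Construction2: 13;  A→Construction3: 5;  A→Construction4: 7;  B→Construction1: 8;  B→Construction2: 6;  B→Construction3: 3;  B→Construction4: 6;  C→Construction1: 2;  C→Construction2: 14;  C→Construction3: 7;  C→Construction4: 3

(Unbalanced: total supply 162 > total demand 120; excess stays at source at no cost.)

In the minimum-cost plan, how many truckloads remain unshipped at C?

An optimal plan:
  A→Construction1: 14 truckloads
  B→Construction2: 45 truckloads
  B→Construction3: 16 truckloads
  B→Construction4: 11 truckloads
  C→Construction1: 31 truckloads
  C→Construction4: 3 truckloads
Total cost = 525.
C ships 34 of its 34, leaving 0.

0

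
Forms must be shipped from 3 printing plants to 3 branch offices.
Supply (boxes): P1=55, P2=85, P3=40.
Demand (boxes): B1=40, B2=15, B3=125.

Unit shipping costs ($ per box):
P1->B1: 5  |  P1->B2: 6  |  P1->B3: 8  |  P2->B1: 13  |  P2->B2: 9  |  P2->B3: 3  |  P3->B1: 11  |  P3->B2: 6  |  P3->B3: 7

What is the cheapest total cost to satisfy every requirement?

A cheapest plan:
  P1 to B1: 40 × $5 = $200
  P1 to B2: 15 × $6 = $90
  P2 to B3: 85 × $3 = $255
  P3 to B3: 40 × $7 = $280
Total = 200 + 90 + 255 + 280 = $825.
(Supply check: P1 ships 55; P2 ships 85; P3 ships 40.)

825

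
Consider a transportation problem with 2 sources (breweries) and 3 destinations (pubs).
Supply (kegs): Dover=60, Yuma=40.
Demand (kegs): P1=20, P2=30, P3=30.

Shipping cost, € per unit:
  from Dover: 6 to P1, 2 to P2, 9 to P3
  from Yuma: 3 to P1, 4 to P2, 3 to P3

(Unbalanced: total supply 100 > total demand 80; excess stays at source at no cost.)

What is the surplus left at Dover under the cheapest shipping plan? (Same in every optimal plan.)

20

An optimal plan:
  Dover–P1: 10 kegs
  Dover–P2: 30 kegs
  Yuma–P1: 10 kegs
  Yuma–P3: 30 kegs
Total cost = €240.
Dover ships 40 of its 60, leaving 20.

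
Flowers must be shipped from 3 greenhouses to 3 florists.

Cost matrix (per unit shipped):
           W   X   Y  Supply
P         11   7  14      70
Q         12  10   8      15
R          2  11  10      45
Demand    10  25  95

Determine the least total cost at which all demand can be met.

Optimal allocation:
  P–X: 25 bunches
  P–Y: 45 bunches
  Q–Y: 15 bunches
  R–W: 10 bunches
  R–Y: 35 bunches
Total cost = 1295.

1295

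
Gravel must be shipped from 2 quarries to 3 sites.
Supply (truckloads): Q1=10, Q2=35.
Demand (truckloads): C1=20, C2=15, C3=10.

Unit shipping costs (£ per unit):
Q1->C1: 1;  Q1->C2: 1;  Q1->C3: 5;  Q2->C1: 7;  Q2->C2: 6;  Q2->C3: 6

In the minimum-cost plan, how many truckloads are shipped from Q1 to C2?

0

Optimal shipments:
  Q1→C1: 10 × £1 = £10
  Q2→C1: 10 × £7 = £70
  Q2→C2: 15 × £6 = £90
  Q2→C3: 10 × £6 = £60
Total cost = £230.
The route Q1→C2 is not used.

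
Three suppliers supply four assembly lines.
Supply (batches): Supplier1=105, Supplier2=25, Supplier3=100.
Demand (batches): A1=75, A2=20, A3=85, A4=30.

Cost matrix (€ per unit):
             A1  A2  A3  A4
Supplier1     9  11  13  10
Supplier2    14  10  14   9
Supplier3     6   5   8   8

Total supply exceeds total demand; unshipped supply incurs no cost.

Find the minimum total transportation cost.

1755

An optimal shipping plan:
  Supplier1 to A1: 75 × €9 = €675
  Supplier1 to A3: 5 × €13 = €65
  Supplier1 to A4: 5 × €10 = €50
  Supplier2 to A4: 25 × €9 = €225
  Supplier3 to A2: 20 × €5 = €100
  Supplier3 to A3: 80 × €8 = €640
Total = 675 + 65 + 50 + 225 + 100 + 640 = €1755.
(Supply check: Supplier1 ships 85; Supplier2 ships 25; Supplier3 ships 100.)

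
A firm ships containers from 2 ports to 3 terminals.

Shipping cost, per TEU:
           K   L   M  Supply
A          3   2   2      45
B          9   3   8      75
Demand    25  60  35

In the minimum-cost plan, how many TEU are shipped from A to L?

Solving gives:
  A->K: 25 TEU
  A->M: 20 TEU
  B->L: 60 TEU
  B->M: 15 TEU
Total cost = 415.
The route A→L is not used.

0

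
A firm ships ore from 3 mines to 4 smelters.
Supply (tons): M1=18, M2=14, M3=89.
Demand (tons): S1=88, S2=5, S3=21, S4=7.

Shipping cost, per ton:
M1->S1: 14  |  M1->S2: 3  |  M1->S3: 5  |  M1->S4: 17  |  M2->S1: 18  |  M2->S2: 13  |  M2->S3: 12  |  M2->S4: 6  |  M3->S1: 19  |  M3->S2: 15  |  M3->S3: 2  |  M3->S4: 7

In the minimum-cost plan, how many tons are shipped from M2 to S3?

0

Optimal shipments:
  M1–S1: 13 × 14 = 182
  M1–S2: 5 × 3 = 15
  M2–S1: 14 × 18 = 252
  M3–S1: 61 × 19 = 1159
  M3–S3: 21 × 2 = 42
  M3–S4: 7 × 7 = 49
Total cost = 1699.
The route M2→S3 is not used.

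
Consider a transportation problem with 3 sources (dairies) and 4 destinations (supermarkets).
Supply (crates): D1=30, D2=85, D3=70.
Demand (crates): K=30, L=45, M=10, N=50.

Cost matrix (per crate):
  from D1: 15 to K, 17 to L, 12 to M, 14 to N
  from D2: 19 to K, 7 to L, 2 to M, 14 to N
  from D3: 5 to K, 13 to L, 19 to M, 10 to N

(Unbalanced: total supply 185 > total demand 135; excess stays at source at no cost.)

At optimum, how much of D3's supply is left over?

0

Minimum-cost shipments:
  D1–N: 10 crates
  D2–L: 45 crates
  D2–M: 10 crates
  D3–K: 30 crates
  D3–N: 40 crates
Total cost = 1025.
D3 ships 70 of its 70, leaving 0.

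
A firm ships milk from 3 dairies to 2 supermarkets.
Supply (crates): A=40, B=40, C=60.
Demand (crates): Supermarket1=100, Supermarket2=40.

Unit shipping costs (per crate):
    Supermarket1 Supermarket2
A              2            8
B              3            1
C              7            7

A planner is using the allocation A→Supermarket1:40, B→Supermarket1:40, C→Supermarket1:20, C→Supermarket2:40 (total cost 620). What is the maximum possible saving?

Current plan cost = 40·2 + 40·3 + 20·7 + 40·7 = 620.
Optimal plan:
  A->Supermarket1: 40 × 2 = 80
  B->Supermarket2: 40 × 1 = 40
  C->Supermarket1: 60 × 7 = 420
Optimal cost = 540.
Saving = 620 − 540 = 80.

80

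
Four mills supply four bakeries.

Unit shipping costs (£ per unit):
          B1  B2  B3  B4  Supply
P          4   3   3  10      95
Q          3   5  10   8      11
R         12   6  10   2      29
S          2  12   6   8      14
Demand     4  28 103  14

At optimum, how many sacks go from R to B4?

14

The minimum-cost plan:
  P->B2: 2 sacks
  P->B3: 93 sacks
  Q->B2: 11 sacks
  R->B2: 15 sacks
  R->B4: 14 sacks
  S->B1: 4 sacks
  S->B3: 10 sacks
Total cost = £526.
So R→B4 carries 14 sacks.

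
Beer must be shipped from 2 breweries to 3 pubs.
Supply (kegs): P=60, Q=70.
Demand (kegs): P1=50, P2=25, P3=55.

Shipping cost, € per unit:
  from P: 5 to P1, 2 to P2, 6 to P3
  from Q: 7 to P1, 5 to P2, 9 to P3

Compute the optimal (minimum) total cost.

One minimum-cost allocation:
  P to P2: 25 kegs
  P to P3: 35 kegs
  Q to P1: 50 kegs
  Q to P3: 20 kegs
Total cost = €790.
(Supply check: P ships 60; Q ships 70.)

790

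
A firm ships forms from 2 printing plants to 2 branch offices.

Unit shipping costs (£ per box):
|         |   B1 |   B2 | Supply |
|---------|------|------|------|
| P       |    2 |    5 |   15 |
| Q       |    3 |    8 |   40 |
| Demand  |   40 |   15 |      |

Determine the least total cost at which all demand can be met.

195

One minimum-cost allocation:
  P→B2: 15 × £5 = £75
  Q→B1: 40 × £3 = £120
Total = 75 + 120 = £195.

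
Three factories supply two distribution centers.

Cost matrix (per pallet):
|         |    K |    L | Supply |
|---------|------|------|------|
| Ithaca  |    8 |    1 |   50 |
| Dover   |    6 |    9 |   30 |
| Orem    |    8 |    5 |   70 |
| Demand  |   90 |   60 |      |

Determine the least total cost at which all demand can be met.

760

An optimal shipping plan:
  Ithaca–L: 50 pallets
  Dover–K: 30 pallets
  Orem–K: 60 pallets
  Orem–L: 10 pallets
Total cost = 760.
(Supply check: Ithaca ships 50; Dover ships 30; Orem ships 70.)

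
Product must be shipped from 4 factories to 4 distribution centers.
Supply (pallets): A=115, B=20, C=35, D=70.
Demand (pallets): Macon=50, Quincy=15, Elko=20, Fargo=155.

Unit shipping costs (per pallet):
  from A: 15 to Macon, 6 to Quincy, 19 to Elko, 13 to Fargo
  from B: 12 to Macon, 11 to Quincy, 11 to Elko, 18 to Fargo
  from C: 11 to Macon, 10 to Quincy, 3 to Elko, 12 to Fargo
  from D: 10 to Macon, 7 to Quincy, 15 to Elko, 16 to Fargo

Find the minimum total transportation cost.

2780

An optimal shipping plan:
  A to Fargo: 115 × 13 = 1495
  B to Fargo: 20 × 18 = 360
  C to Elko: 20 × 3 = 60
  C to Fargo: 15 × 12 = 180
  D to Macon: 50 × 10 = 500
  D to Quincy: 15 × 7 = 105
  D to Fargo: 5 × 16 = 80
Total = 1495 + 360 + 60 + 180 + 500 + 105 + 80 = 2780.
(Supply check: A ships 115; B ships 20; C ships 35; D ships 70.)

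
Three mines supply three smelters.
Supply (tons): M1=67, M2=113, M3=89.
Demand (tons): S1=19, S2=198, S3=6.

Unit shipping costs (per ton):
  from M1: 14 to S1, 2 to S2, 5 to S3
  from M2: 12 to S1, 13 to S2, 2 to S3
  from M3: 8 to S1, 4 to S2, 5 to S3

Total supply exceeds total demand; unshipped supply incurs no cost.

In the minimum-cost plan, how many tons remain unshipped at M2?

46

An optimal plan:
  M1→S2: 67 × 2 = 134
  M2→S1: 19 × 12 = 228
  M2→S2: 42 × 13 = 546
  M2→S3: 6 × 2 = 12
  M3→S2: 89 × 4 = 356
Total cost = 1276.
M2 ships 67 of its 113, leaving 46.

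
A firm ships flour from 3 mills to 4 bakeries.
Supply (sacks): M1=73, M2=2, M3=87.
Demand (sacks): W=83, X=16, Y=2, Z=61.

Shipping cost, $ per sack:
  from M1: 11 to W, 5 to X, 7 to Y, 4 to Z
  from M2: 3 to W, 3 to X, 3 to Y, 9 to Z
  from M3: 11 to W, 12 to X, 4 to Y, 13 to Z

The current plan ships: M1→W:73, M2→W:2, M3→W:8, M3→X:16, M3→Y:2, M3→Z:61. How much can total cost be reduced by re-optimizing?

Current plan cost = 73·11 + 2·3 + 8·11 + 16·12 + 2·4 + 61·13 = $1890.
Optimal plan:
  M1 to X: 12 sacks
  M1 to Z: 61 sacks
  M2 to X: 2 sacks
  M3 to W: 83 sacks
  M3 to X: 2 sacks
  M3 to Y: 2 sacks
Optimal cost = $1255.
Saving = 1890 − 1255 = $635.

635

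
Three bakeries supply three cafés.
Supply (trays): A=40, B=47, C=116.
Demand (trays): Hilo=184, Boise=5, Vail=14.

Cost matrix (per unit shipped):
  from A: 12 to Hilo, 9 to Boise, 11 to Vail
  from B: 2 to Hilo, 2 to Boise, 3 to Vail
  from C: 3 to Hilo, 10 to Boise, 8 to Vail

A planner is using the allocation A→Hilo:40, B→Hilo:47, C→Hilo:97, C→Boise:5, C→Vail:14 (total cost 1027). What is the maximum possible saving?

Current plan cost = 40·12 + 47·2 + 97·3 + 5·10 + 14·8 = 1027.
Optimal plan:
  A to Hilo: 21 × 12 = 252
  A to Boise: 5 × 9 = 45
  A to Vail: 14 × 11 = 154
  B to Hilo: 47 × 2 = 94
  C to Hilo: 116 × 3 = 348
Optimal cost = 893.
Saving = 1027 − 893 = 134.

134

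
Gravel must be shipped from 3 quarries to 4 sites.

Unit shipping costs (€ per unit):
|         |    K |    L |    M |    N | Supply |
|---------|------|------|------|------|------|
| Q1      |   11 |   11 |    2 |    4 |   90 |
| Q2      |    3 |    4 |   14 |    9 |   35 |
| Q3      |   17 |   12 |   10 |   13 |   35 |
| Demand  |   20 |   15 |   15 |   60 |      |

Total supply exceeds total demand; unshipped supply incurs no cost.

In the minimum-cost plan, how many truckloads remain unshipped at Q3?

An optimal plan:
  Q1 to M: 15 × €2 = €30
  Q1 to N: 60 × €4 = €240
  Q2 to K: 20 × €3 = €60
  Q2 to L: 15 × €4 = €60
Total cost = €390.
Q3 ships 0 of its 35, leaving 35.

35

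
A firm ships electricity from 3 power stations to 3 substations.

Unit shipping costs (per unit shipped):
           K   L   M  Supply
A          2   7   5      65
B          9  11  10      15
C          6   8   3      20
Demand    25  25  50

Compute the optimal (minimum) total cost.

495

A cheapest plan:
  A→K: 25 MWh
  A→L: 10 MWh
  A→M: 30 MWh
  B→L: 15 MWh
  C→M: 20 MWh
Total cost = 495.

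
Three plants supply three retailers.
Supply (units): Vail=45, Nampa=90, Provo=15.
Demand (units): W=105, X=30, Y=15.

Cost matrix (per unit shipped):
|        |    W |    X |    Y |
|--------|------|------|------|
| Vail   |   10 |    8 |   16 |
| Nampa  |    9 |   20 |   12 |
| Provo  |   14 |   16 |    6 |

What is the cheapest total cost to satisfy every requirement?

1290

A cheapest plan:
  Vail->W: 15 × 10 = 150
  Vail->X: 30 × 8 = 240
  Nampa->W: 90 × 9 = 810
  Provo->Y: 15 × 6 = 90
Total = 150 + 240 + 810 + 90 = 1290.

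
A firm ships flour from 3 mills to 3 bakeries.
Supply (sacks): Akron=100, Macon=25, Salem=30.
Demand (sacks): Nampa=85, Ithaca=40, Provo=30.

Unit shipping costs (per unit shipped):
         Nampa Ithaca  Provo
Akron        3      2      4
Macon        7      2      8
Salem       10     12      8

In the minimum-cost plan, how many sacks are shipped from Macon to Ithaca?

The minimum-cost plan:
  Akron to Nampa: 85 × 3 = 255
  Akron to Ithaca: 15 × 2 = 30
  Macon to Ithaca: 25 × 2 = 50
  Salem to Provo: 30 × 8 = 240
Total cost = 575.
So Macon→Ithaca carries 25 sacks.

25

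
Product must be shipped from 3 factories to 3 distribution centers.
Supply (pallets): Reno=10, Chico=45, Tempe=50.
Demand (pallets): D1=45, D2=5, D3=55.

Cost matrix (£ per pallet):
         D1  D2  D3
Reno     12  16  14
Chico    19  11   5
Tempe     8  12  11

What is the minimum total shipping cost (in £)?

Optimal allocation:
  Reno–D3: 10 pallets
  Chico–D3: 45 pallets
  Tempe–D1: 45 pallets
  Tempe–D2: 5 pallets
Total cost = £785.

785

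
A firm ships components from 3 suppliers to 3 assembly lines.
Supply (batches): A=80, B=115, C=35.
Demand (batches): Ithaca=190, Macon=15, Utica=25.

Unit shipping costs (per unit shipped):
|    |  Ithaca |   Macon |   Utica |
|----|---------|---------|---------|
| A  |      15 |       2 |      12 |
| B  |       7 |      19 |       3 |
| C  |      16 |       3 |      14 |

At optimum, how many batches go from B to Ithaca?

Solving gives:
  A–Ithaca: 65 × 15 = 975
  A–Macon: 15 × 2 = 30
  B–Ithaca: 90 × 7 = 630
  B–Utica: 25 × 3 = 75
  C–Ithaca: 35 × 16 = 560
Total cost = 2270.
So B→Ithaca carries 90 batches.

90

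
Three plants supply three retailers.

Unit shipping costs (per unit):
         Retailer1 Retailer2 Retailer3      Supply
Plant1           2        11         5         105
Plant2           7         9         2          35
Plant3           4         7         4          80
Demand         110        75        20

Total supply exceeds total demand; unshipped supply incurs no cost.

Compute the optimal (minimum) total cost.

A cheapest plan:
  Plant1→Retailer1: 105 × 2 = 210
  Plant2→Retailer3: 20 × 2 = 40
  Plant3→Retailer1: 5 × 4 = 20
  Plant3→Retailer2: 75 × 7 = 525
Total = 210 + 40 + 20 + 525 = 795.

795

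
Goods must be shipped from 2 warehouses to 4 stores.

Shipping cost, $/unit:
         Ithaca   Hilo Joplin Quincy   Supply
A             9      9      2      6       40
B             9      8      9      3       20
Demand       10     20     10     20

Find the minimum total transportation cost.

350

One minimum-cost allocation:
  A to Ithaca: 10 × $9 = $90
  A to Hilo: 20 × $9 = $180
  A to Joplin: 10 × $2 = $20
  B to Quincy: 20 × $3 = $60
Total = 90 + 180 + 20 + 60 = $350.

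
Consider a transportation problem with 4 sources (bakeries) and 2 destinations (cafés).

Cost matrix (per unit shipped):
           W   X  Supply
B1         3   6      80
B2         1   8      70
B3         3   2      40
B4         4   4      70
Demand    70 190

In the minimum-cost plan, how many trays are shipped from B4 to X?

70

Solving gives:
  B1 to X: 80 × 6 = 480
  B2 to W: 70 × 1 = 70
  B3 to X: 40 × 2 = 80
  B4 to X: 70 × 4 = 280
Total cost = 910.
So B4→X carries 70 trays.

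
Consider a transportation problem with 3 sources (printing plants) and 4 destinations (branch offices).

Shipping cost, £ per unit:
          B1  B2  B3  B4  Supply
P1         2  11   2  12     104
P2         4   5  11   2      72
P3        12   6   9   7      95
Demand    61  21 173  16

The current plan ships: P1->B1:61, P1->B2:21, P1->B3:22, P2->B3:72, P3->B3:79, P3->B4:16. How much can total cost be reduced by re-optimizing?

756

Current plan cost = 61·2 + 21·11 + 22·2 + 72·11 + 79·9 + 16·7 = £2012.
Optimal plan:
  P1→B3: 104 × £2 = £208
  P2→B1: 61 × £4 = £244
  P2→B4: 11 × £2 = £22
  P3→B2: 21 × £6 = £126
  P3→B3: 69 × £9 = £621
  P3→B4: 5 × £7 = £35
Optimal cost = £1256.
Saving = 2012 − 1256 = £756.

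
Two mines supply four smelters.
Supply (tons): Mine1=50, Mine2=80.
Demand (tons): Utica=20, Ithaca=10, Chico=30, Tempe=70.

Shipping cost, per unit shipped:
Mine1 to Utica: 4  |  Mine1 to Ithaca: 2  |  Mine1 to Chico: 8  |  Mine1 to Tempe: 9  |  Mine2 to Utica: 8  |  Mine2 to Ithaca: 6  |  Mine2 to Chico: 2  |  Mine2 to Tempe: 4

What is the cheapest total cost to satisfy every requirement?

540

One minimum-cost allocation:
  Mine1→Utica: 20 × 4 = 80
  Mine1→Ithaca: 10 × 2 = 20
  Mine1→Tempe: 20 × 9 = 180
  Mine2→Chico: 30 × 2 = 60
  Mine2→Tempe: 50 × 4 = 200
Total = 80 + 20 + 180 + 60 + 200 = 540.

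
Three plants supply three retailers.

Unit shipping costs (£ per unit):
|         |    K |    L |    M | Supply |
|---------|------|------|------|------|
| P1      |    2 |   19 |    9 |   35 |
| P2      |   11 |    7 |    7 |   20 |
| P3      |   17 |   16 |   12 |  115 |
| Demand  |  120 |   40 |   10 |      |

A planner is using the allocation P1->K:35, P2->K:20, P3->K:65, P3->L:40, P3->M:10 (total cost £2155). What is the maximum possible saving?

60

Current plan cost = 35·2 + 20·11 + 65·17 + 40·16 + 10·12 = £2155.
Optimal plan:
  P1→K: 35 × £2 = £70
  P2→L: 20 × £7 = £140
  P3→K: 85 × £17 = £1445
  P3→L: 20 × £16 = £320
  P3→M: 10 × £12 = £120
Optimal cost = £2095.
Saving = 2155 − 2095 = £60.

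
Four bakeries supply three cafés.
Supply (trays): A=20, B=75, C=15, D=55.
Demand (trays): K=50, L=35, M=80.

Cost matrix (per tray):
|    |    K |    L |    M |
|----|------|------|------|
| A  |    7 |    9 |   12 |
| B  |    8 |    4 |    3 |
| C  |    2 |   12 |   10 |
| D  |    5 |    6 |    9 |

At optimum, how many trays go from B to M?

75

The minimum-cost plan:
  A–K: 20 × 7 = 140
  B–M: 75 × 3 = 225
  C–K: 15 × 2 = 30
  D–K: 15 × 5 = 75
  D–L: 35 × 6 = 210
  D–M: 5 × 9 = 45
Total cost = 725.
So B→M carries 75 trays.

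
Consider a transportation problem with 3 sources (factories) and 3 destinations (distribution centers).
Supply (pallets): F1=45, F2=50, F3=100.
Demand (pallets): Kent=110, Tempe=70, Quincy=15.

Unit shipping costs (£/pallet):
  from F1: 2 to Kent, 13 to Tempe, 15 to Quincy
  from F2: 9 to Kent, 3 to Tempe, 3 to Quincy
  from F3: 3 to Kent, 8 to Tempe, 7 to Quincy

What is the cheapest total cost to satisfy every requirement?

A cheapest plan:
  F1 to Kent: 45 × £2 = £90
  F2 to Tempe: 50 × £3 = £150
  F3 to Kent: 65 × £3 = £195
  F3 to Tempe: 20 × £8 = £160
  F3 to Quincy: 15 × £7 = £105
Total = 90 + 150 + 195 + 160 + 105 = £700.
(Supply check: F1 ships 45; F2 ships 50; F3 ships 100.)

700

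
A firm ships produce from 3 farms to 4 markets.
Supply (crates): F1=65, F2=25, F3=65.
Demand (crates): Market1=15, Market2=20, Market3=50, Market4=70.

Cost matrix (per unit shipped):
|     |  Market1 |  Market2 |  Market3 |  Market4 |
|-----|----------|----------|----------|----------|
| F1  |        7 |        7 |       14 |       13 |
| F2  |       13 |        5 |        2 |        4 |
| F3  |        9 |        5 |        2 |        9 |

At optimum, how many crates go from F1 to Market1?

Optimal shipments:
  F1–Market1: 15 × 7 = 105
  F1–Market2: 20 × 7 = 140
  F1–Market4: 30 × 13 = 390
  F2–Market4: 25 × 4 = 100
  F3–Market3: 50 × 2 = 100
  F3–Market4: 15 × 9 = 135
Total cost = 970.
So F1→Market1 carries 15 crates.

15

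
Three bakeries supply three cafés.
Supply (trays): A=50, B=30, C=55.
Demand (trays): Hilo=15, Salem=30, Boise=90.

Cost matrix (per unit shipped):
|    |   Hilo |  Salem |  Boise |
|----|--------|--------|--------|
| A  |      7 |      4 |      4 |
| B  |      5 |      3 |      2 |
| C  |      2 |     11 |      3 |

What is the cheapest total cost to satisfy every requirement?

An optimal shipping plan:
  A–Salem: 30 × 4 = 120
  A–Boise: 20 × 4 = 80
  B–Boise: 30 × 2 = 60
  C–Hilo: 15 × 2 = 30
  C–Boise: 40 × 3 = 120
Total = 120 + 80 + 60 + 30 + 120 = 410.

410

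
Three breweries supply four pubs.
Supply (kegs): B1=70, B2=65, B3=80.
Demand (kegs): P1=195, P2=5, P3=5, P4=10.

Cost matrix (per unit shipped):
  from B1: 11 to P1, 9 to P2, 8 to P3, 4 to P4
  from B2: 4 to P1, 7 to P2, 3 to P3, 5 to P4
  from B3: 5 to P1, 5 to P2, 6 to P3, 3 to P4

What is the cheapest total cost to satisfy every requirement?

1335

An optimal shipping plan:
  B1->P1: 50 × 11 = 550
  B1->P2: 5 × 9 = 45
  B1->P3: 5 × 8 = 40
  B1->P4: 10 × 4 = 40
  B2->P1: 65 × 4 = 260
  B3->P1: 80 × 5 = 400
Total = 550 + 45 + 40 + 40 + 260 + 400 = 1335.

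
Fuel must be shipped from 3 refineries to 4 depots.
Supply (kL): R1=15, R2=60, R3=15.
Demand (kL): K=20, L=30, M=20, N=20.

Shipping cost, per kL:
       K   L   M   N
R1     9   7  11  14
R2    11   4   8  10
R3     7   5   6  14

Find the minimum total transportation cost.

630

Optimal allocation:
  R1->K: 15 × 9 = 135
  R2->L: 30 × 4 = 120
  R2->M: 10 × 8 = 80
  R2->N: 20 × 10 = 200
  R3->K: 5 × 7 = 35
  R3->M: 10 × 6 = 60
Total = 135 + 120 + 80 + 200 + 35 + 60 = 630.
(Supply check: R1 ships 15; R2 ships 60; R3 ships 15.)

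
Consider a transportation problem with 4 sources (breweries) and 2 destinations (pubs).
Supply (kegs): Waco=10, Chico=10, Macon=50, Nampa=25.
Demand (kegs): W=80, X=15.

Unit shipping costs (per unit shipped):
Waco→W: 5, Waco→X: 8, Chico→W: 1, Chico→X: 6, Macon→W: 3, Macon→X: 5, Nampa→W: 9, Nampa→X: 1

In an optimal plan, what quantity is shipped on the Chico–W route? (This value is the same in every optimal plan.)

Optimal shipments:
  Waco→W: 10 × 5 = 50
  Chico→W: 10 × 1 = 10
  Macon→W: 50 × 3 = 150
  Nampa→W: 10 × 9 = 90
  Nampa→X: 15 × 1 = 15
Total cost = 315.
So Chico→W carries 10 kegs.

10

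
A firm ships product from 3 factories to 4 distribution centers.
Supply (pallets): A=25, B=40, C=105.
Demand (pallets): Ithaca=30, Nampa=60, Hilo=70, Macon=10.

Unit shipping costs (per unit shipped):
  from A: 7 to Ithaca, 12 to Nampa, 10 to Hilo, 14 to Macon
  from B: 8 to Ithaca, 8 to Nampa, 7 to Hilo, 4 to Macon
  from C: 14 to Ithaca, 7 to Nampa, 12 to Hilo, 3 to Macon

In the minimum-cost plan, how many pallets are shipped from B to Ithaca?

Solving gives:
  A→Ithaca: 25 pallets
  B→Ithaca: 5 pallets
  B→Hilo: 35 pallets
  C→Nampa: 60 pallets
  C→Hilo: 35 pallets
  C→Macon: 10 pallets
Total cost = 1330.
So B→Ithaca carries 5 pallets.

5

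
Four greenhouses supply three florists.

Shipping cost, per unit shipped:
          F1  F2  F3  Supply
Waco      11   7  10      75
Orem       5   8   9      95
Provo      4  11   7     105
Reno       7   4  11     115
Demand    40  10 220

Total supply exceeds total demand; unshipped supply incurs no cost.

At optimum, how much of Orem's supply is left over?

An optimal plan:
  Waco–F3: 60 × 10 = 600
  Orem–F1: 40 × 5 = 200
  Orem–F3: 55 × 9 = 495
  Provo–F3: 105 × 7 = 735
  Reno–F2: 10 × 4 = 40
Total cost = 2070.
Orem ships 95 of its 95, leaving 0.

0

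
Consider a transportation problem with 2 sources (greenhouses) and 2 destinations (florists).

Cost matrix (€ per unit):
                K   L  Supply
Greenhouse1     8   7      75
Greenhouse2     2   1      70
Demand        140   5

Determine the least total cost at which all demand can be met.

A cheapest plan:
  Greenhouse1->K: 70 × €8 = €560
  Greenhouse1->L: 5 × €7 = €35
  Greenhouse2->K: 70 × €2 = €140
Total = 560 + 35 + 140 = €735.

735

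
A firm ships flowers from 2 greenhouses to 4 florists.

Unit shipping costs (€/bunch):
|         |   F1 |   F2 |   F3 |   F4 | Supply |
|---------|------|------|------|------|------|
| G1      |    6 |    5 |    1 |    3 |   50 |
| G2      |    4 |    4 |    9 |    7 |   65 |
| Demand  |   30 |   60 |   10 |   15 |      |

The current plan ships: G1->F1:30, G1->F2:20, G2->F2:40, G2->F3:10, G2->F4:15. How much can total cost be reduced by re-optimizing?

Current plan cost = 30·6 + 20·5 + 40·4 + 10·9 + 15·7 = €635.
Optimal plan:
  G1–F2: 25 × €5 = €125
  G1–F3: 10 × €1 = €10
  G1–F4: 15 × €3 = €45
  G2–F1: 30 × €4 = €120
  G2–F2: 35 × €4 = €140
Optimal cost = €440.
Saving = 635 − 440 = €195.

195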